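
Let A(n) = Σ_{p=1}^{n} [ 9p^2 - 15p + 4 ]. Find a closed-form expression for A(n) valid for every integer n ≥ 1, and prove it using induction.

A(n) = n(3n^2 - 3n - 2)

We claim A(n) = n(3n^2 - 3n - 2) for all n ≥ 1.
When n = 1: A(1) = -2, and the closed form gives -2. They agree.
Inductive step: suppose the statement holds for some p ≥ 1, so A(p) = p(3p^2 - 3p - 2).
Then A(p+1) = A(p) + (9p^2 + 3p - 2) = (p(3p^2 - 3p - 2)) + (9p^2 + 3p - 2).
Simplifying, A(p+1) = (p + 1)(3p^2 + 3p - 2) = (p+1)(3(p+1)^2 - 3(p+1) - 2),
which is the closed form with n = p+1.
By induction, the statement is established for all n ≥ 1.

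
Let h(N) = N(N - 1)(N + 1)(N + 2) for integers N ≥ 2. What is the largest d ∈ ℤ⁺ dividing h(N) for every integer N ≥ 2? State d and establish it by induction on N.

Computing the first values: h(2) = 24 and h(3) = 120; gcd(24, 120) = 24, so d ≤ 24.
We prove 24 | N(N - 1)(N + 1)(N + 2) for all N ≥ 2 by induction on N.
Base step (N = 2): h(2) = 24 = 24·(1), so 24 | h(2).
Suppose the result is true for N = i, i.e. 24 | h(i). Then
h(i+1) − h(i) = i·(i+1)·(i+2)·(i+3) − (i-1)·i·(i+1)·(i+2) = i·(i+1)·(i+2)·[(i+3) − (i-1)] = 4·i·(i+1)·(i+2). The product of 3 consecutive integers is divisible by (3)! = 6, so h(i+1) − h(i) is divisible by 4·6 = 24. By the inductive hypothesis 24 | h(i), hence 24 | h(i+1).
By induction, the statement is established for all N ≥ 2.
Therefore the largest such d is 24.

d = 24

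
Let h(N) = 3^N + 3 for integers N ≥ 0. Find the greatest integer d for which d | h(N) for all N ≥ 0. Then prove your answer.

d = 2

Computing the first values: h(0) = 4 and h(1) = 6; gcd(4, 6) = 2, so d ≤ 2.
We prove 2 | 3^N + 3 for all N ≥ 0 by induction on N.
Base step (N = 0): h(0) = 4 = 2·(2), so 2 | h(0).
For the inductive step, assume it holds for an arbitrary r ≥ 0, i.e. 2 | h(r). Then
h(r+1) = 3^(r+1) + 3 = 3·(3^r + 3) - 6 = 3·h(r) - 6. The first term is divisible by 2 by the inductive hypothesis, and -6 is divisible by 2. Hence 2 | h(r+1).
By the principle of mathematical induction, the result holds for all N ≥ 0.
Therefore the largest such d is 2.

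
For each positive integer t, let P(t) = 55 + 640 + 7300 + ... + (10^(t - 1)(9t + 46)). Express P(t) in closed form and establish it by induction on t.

We claim P(t) = 10^t(t + 5) - 5 for all t ≥ 1.
For the base case t = 1: P(1) = 55, and the closed form gives 55. They agree.
Suppose the result is true for t = k, so P(k) = 10^k(k + 5) - 5.
Then P(k+1) = P(k) + (10^k(9k + 55)) = (10^k(k + 5) - 5) + (10^k(9k + 55)).
Simplifying, P(k+1) = 10·10^k·k + 60·10^k - 5 = 10^(k+1)((k+1) + 5) - 5,
which is the closed form with t = k+1.
Hence, by induction on t, the claim holds for every t ≥ 1.

P(t) = 10^t(t + 5) - 5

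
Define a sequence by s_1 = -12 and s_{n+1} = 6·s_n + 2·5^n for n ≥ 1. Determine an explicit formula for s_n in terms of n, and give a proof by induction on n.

s_n = -2·5^n - 2·6^(n - 1)

Computing the first terms: s_1 = -12, s_2 = -62, s_3 = -322. This suggests s_n = -2·5^n - 2·6^(n - 1).
Base case (n = 1): the formula gives -12 = -12 = s_1.
Inductive step: assume the claim holds for n = j, so s_j = -2·5^j - 2·6^(j - 1).
Then s_{j+1} = 6·s_j + 2·5^j = 6·(-2·5^j - 2·6^(j - 1)) + 2·5^j = -2·5^(j + 1) - 2·6^j = -2·5^(j+1) - 2·6^((j+1) - 1),
which is the claimed formula at n = j+1.
Hence, by induction on n, the claim holds for every n ≥ 1.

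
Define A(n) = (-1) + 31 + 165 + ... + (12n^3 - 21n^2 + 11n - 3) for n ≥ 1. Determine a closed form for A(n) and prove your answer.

We claim A(n) = n(3n^3 - n^2 - 2n - 1) for all n ≥ 1.
For the base case n = 1: A(1) = -1, and the closed form gives -1. They agree.
Suppose the result is true for n = p, so A(p) = p(3p^3 - p^2 - 2p - 1).
Then A(p+1) = A(p) + (12p^3 + 15p^2 + 5p - 1) = (p(3p^3 - p^2 - 2p - 1)) + (12p^3 + 15p^2 + 5p - 1).
Simplifying, A(p+1) = (p + 1)(3p^3 + 8p^2 + 5p - 1) = (p+1)(3(p+1)^3 - (p+1)^2 - 2(p+1) - 1),
which is the closed form with n = p+1.
By the principle of mathematical induction, the result holds for all n ≥ 1.

A(n) = n(3n^3 - n^2 - 2n - 1)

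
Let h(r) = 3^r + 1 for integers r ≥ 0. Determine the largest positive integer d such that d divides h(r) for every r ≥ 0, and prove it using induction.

Computing the first values: h(0) = 2 and h(1) = 4; gcd(2, 4) = 2, so d ≤ 2.
We prove 2 | 3^r + 1 for all r ≥ 0 by induction on r.
Base case (r = 0): h(0) = 2 = 2·(1), so 2 | h(0).
For the inductive step, assume it holds for an arbitrary k ≥ 0, i.e. 2 | h(k). Then
h(k+1) = 3^(k+1) + 1 = 3·(3^k + 1) - 2 = 3·h(k) - 2. The first term is divisible by 2 by the inductive hypothesis, and -2 is divisible by 2. Hence 2 | h(k+1).
This completes the induction.
Therefore the largest such d is 2.

d = 2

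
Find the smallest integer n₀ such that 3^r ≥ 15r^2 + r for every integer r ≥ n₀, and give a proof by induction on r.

n₀ = 6

At r = 5: 243 < 380, so the inequality fails and n₀ ≥ 6. We prove 3^r ≥ 15r^2 + r for all r ≥ 6.
Base case (r = 6): 3^r = 729 and 15r^2 + r = 546, so 729 ≥ 546.
For the inductive step, assume it holds for an arbitrary j ≥ 6, so 3^j ≥ 15j^2 + j.
Then 3^(j + 1) = 3·(3^j) ≥ 3·(15j^2 + j).
Also, for j ≥ 6 we have 3·(15j^2 + j) ≥ 15(j+1)^2 + (j+1), since 3·(15j^2 + j) − (15(j+1)^2 + (j+1)) = 30j^2 - 28j - 16, which is nonnegative for all j ≥ 6.
Combining, 3^(j + 1) ≥ 15(j+1)^2 + (j+1).
By induction, the statement is established for all r ≥ 6.
Hence the smallest such n₀ is 6.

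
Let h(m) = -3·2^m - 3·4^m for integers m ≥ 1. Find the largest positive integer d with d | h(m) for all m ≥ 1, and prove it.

d = 6

Computing the first values: h(1) = -18 and h(2) = -60; gcd(-18, -60) = 6, so d ≤ 6.
We prove 6 | -3·2^m - 3·4^m for all m ≥ 1 by induction on m.
For the base case m = 1: h(1) = -18 = 6·(-3), so 6 | h(1).
Suppose the result is true for m = k, i.e. 6 | h(k). Then
h(k+1) − 4·h(k) = (-3·2^(k+1) - 3·4^(k+1)) − 4·(-3·2^k - 3·4^k) = (-3)·2^k·(2 − 4) = (6)·2^k. Since 6 | h(k) by the inductive hypothesis, 6 | 4·h(k); and 6 | 6 since 6 = 6·1. Therefore 6 | h(k+1).
Hence, by induction on m, the claim holds for every m ≥ 1.
Therefore the largest such d is 6.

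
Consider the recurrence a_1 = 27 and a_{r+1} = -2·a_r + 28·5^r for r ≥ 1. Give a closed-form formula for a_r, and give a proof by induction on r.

a_r = 7(-2)^(r - 1) + 4·5^r

Computing the first terms: a_1 = 27, a_2 = 86, a_3 = 528. This suggests a_r = 7(-2)^(r - 1) + 4·5^r.
Base step (r = 1): the formula gives 27 = 27 = a_1.
Inductive step: assume the claim holds for r = k, so a_k = 7(-2)^(k - 1) + 4·5^k.
Then a_{k+1} = -2·a_k + 28·5^k = -2·(7(-2)^(k - 1) + 4·5^k) + 28·5^k = 7(-2)^k + 4·5^(k + 1) = 7(-2)^((k+1) - 1) + 4·5^(k+1),
which is the claimed formula at r = k+1.
This completes the induction.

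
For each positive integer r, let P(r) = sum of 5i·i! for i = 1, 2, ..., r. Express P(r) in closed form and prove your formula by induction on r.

We claim P(r) = (5r + 5)r! - 5 for all r ≥ 1.
Base step (r = 1): P(1) = 5, and the closed form gives 5. They agree.
Inductive step: assume the claim holds for r = i, so P(i) = (5i + 5)i! - 5.
Then P(i+1) = P(i) + (5(i + 1)(i + 1)!) = ((5i + 5)i! - 5) + (5(i + 1)(i + 1)!).
Simplifying, P(i+1) = (5(i+1) + 5)(i+1)! - 5,
which is the closed form with r = i+1.
Hence, by induction on r, the claim holds for every r ≥ 1.

P(r) = (5r + 5)r! - 5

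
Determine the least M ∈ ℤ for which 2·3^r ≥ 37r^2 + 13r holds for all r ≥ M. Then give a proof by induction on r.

M = 6

At r = 5: 486 < 990, so the inequality fails and M ≥ 6. We prove 2·3^r ≥ 37r^2 + 13r for all r ≥ 6.
For the base case r = 6: 2·3^r = 1458 and 37r^2 + 13r = 1410, so 1458 ≥ 1410.
Suppose the result is true for r = k, so 2·3^k ≥ 37k^2 + 13k.
Then 2·3^(k + 1) = 3·(2·3^k) ≥ 3·(37k^2 + 13k).
Also, for k ≥ 6 we have 3·(37k^2 + 13k) ≥ 37(k+1)^2 + 13(k+1), since 3·(37k^2 + 13k) − (37(k+1)^2 + 13(k+1)) = 74k^2 - 48k - 50, which is nonnegative for all k ≥ 6.
Combining, 2·3^(k + 1) ≥ 37(k+1)^2 + 13(k+1).
This completes the induction.
Hence the smallest such M is 6.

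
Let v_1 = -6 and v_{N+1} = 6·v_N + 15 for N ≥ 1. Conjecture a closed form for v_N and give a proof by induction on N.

v_N = -3·6^(N - 1) - 3

Computing the first terms: v_1 = -6, v_2 = -21, v_3 = -111. This suggests v_N = -3·6^(N - 1) - 3.
Base step (N = 1): the formula gives -6 = -6 = v_1.
Inductive step: assume the claim holds for N = m, so v_m = -3·6^(m - 1) - 3.
Then v_{m+1} = 6·v_m + 15 = 6·(-3·6^(m - 1) - 3) + 15 = -3·6^m - 3 = -3·6^((m+1) - 1) - 3,
which is the claimed formula at N = m+1.
By the principle of mathematical induction, the result holds for all N ≥ 1.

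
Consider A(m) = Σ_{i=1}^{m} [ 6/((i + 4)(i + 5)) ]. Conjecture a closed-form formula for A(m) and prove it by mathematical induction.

We claim A(m) = 6m/(5(m + 5)) for all m ≥ 1.
For the base case m = 1: A(1) = 1/5, and the closed form gives 1/5. They agree.
For the inductive step, assume it holds for an arbitrary i ≥ 1, so A(i) = 6i/(5(i + 5)).
Then A(i+1) = A(i) + (6/((i + 5)(i + 6))) = (6i/(5(i + 5))) + (6/((i + 5)(i + 6))).
Simplifying, A(i+1) = 6(i + 1)/(5(i + 6)) = 6(i+1)/(5((i+1) + 5)),
which is the closed form with m = i+1.
By the principle of mathematical induction, the result holds for all m ≥ 1.

A(m) = 6m/(5(m + 5))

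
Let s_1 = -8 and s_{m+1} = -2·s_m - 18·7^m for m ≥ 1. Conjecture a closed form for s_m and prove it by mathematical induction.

Computing the first terms: s_1 = -8, s_2 = -110, s_3 = -662. This suggests s_m = -3(-2)^m - 2·7^m.
When m = 1: the formula gives -8 = -8 = s_1.
Inductive step: suppose the statement holds for some p ≥ 1, so s_p = -3(-2)^p - 2·7^p.
Then s_{p+1} = -2·s_p - 18·7^p = -2·(-3(-2)^p - 2·7^p) - 18·7^p = -3(-2)^(p + 1) - 2·7^(p + 1),
which is the claimed formula at m = p+1.
By the principle of mathematical induction, the result holds for all m ≥ 1.

s_m = -3(-2)^m - 2·7^m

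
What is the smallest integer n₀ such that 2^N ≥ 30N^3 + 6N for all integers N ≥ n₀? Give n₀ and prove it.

At N = 17: 131072 < 147492, so the inequality fails and n₀ ≥ 18. We prove 2^N ≥ 30N^3 + 6N for all N ≥ 18.
For the base case N = 18: 2^N = 262144 and 30N^3 + 6N = 175068, so 262144 ≥ 175068.
Inductive step: suppose the statement holds for some r ≥ 18, so 2^r ≥ 30r^3 + 6r.
Then 2^(r + 1) = 2·(2^r) ≥ 2·(30r^3 + 6r).
Also, for r ≥ 18 we have 2·(30r^3 + 6r) ≥ 30(r+1)^3 + 6(r+1), since 2·(30r^3 + 6r) − (30(r+1)^3 + 6(r+1)) = 30r^3 - 90r^2 - 84r - 36, which is nonnegative for all r ≥ 18.
Combining, 2^(r + 1) ≥ 30(r+1)^3 + 6(r+1).
By induction, the statement is established for all N ≥ 18.
Hence the smallest such n₀ is 18.

n₀ = 18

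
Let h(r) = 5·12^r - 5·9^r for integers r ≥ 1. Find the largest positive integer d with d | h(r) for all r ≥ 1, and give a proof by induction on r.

d = 15

Computing the first values: h(1) = 15 and h(2) = 315; gcd(15, 315) = 15, so d ≤ 15.
We prove 15 | 5·12^r - 5·9^r for all r ≥ 1 by induction on r.
Base case (r = 1): h(1) = 15 = 15·(1), so 15 | h(1).
Inductive step: assume the claim holds for r = m, i.e. 15 | h(m). Then
h(m+1) − 12·h(m) = (5·12^(m+1) - 5·9^(m+1)) − 12·(5·12^m - 5·9^m) = (-5)·9^m·(9 − 12) = (15)·9^m. Since 15 | h(m) by the inductive hypothesis, 15 | 12·h(m); and 15 | 15 since 15 = 15·1. Therefore 15 | h(m+1).
Hence, by induction on r, the claim holds for every r ≥ 1.
Therefore the largest such d is 15.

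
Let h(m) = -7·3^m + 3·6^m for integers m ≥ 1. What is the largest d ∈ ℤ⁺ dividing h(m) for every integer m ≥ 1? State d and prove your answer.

Computing the first values: h(1) = -3 and h(2) = 45; gcd(-3, 45) = 3, so d ≤ 3.
We prove 3 | -7·3^m + 3·6^m for all m ≥ 1 by induction on m.
Base step (m = 1): h(1) = -3 = 3·(-1), so 3 | h(1).
Inductive step: suppose the statement holds for some r ≥ 1, i.e. 3 | h(r). Then
h(r+1) − 6·h(r) = (-7·3^(r+1) + 3·6^(r+1)) − 6·(-7·3^r + 3·6^r) = (-7)·3^r·(3 − 6) = (21)·3^r. Since 3 | h(r) by the inductive hypothesis, 3 | 6·h(r); and 3 | 21 since 21 = 3·7. Therefore 3 | h(r+1).
By induction, the statement is established for all m ≥ 1.
Therefore the largest such d is 3.

d = 3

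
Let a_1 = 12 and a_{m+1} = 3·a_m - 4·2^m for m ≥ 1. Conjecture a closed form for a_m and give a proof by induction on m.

Computing the first terms: a_1 = 12, a_2 = 28, a_3 = 68. This suggests a_m = 2^(m + 2) + 4·3^(m - 1).
For the base case m = 1: the formula gives 12 = 12 = a_1.
Suppose the result is true for m = r, so a_r = 2^(r + 2) + 4·3^(r - 1).
Then a_{r+1} = 3·a_r - 4·2^r = 3·(2^(r + 2) + 4·3^(r - 1)) - 4·2^r = 2^(r + 3) + 4·3^r = 2^((r+1) + 2) + 4·3^((r+1) - 1),
which is the claimed formula at m = r+1.
By the principle of mathematical induction, the result holds for all m ≥ 1.

a_m = 2^(m + 2) + 4·3^(m - 1)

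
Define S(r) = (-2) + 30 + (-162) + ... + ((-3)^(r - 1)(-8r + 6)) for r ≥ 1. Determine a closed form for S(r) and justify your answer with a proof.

We claim S(r) = (-3)^r(2r - 1) + 1 for all r ≥ 1.
Base step (r = 1): S(1) = -2, and the closed form gives -2. They agree.
For the inductive step, assume it holds for an arbitrary i ≥ 1, so S(i) = (-3)^i(2i - 1) + 1.
Then S(i+1) = S(i) + ((-3)^i(-8i - 2)) = ((-3)^i(2i - 1) + 1) + ((-3)^i(-8i - 2)).
Simplifying, S(i+1) = -6(-3)^i·i - 3(-3)^i + 1 = (-3)^(i+1)(2(i+1) - 1) + 1,
which is the closed form with r = i+1.
By induction, the statement is established for all r ≥ 1.

S(r) = (-3)^r(2r - 1) + 1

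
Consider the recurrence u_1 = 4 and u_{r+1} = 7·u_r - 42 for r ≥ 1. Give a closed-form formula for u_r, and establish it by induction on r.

u_r = -3·7^(r - 1) + 7

Computing the first terms: u_1 = 4, u_2 = -14, u_3 = -140. This suggests u_r = -3·7^(r - 1) + 7.
For the base case r = 1: the formula gives 4 = 4 = u_1.
Suppose the result is true for r = p, so u_p = -3·7^(p - 1) + 7.
Then u_{p+1} = 7·u_p - 42 = 7·(-3·7^(p - 1) + 7) - 42 = -3·7^p + 7 = -3·7^((p+1) - 1) + 7,
which is the claimed formula at r = p+1.
By the principle of mathematical induction, the result holds for all r ≥ 1.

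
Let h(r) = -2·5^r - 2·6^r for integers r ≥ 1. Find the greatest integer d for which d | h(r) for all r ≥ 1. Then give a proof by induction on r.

Computing the first values: h(1) = -22 and h(2) = -122; gcd(-22, -122) = 2, so d ≤ 2.
We prove 2 | -2·5^r - 2·6^r for all r ≥ 1 by induction on r.
When r = 1: h(1) = -22 = 2·(-11), so 2 | h(1).
For the inductive step, assume it holds for an arbitrary p ≥ 1, i.e. 2 | h(p). Then
h(p+1) − 6·h(p) = (-2·5^(p+1) - 2·6^(p+1)) − 6·(-2·5^p - 2·6^p) = (-2)·5^p·(5 − 6) = (2)·5^p. Since 2 | h(p) by the inductive hypothesis, 2 | 6·h(p); and 2 | 2 since 2 = 2·1. Therefore 2 | h(p+1).
This completes the induction.
Therefore the largest such d is 2.

d = 2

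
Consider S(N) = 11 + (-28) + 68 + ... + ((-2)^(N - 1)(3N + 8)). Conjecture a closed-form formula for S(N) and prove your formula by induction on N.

S(N) = -(-2)^N(N + 3) + 3

We claim S(N) = -(-2)^N(N + 3) + 3 for all N ≥ 1.
For the base case N = 1: S(1) = 11, and the closed form gives 11. They agree.
Suppose the result is true for N = r, so S(r) = -(-2)^r(r + 3) + 3.
Then S(r+1) = S(r) + ((-2)^r(3r + 11)) = (-(-2)^r(r + 3) + 3) + ((-2)^r(3r + 11)).
Simplifying, S(r+1) = -(-2)^(r + 1)r - (-2)^(r + 3) + 3 = -(-2)^(r+1)((r+1) + 3) + 3,
which is the closed form with N = r+1.
By the principle of mathematical induction, the result holds for all N ≥ 1.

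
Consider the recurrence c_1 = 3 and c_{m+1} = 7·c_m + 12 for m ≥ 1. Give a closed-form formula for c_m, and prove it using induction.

c_m = 5·7^(m - 1) - 2

Computing the first terms: c_1 = 3, c_2 = 33, c_3 = 243. This suggests c_m = 5·7^(m - 1) - 2.
Base step (m = 1): the formula gives 3 = 3 = c_1.
For the inductive step, assume it holds for an arbitrary j ≥ 1, so c_j = 5·7^(j - 1) - 2.
Then c_{j+1} = 7·c_j + 12 = 7·(5·7^(j - 1) - 2) + 12 = 5·7^j - 2 = 5·7^((j+1) - 1) - 2,
which is the claimed formula at m = j+1.
This completes the induction.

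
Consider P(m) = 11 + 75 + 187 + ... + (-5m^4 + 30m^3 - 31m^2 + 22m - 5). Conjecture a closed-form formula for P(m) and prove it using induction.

We claim P(m) = -m(m^4 - 5m^3 - 3m^2 - 3m - 1) for all m ≥ 1.
For the base case m = 1: P(1) = 11, and the closed form gives 11. They agree.
Suppose the result is true for m = p, so P(p) = p(-p^4 + 5p^3 + 3p^2 + 3p + 1).
Then P(p+1) = P(p) + (-5p^4 + 10p^3 + 29p^2 + 30p + 11) = (p(-p^4 + 5p^3 + 3p^2 + 3p + 1)) + (-5p^4 + 10p^3 + 29p^2 + 30p + 11).
Simplifying, P(p+1) = -(p + 1)(p^4 - p^3 - 12p^2 - 20p - 11) = -(p+1)((p+1)^4 - 5(p+1)^3 - 3(p+1)^2 - 3(p+1) - 1),
which is the closed form with m = p+1.
Hence, by induction on m, the claim holds for every m ≥ 1.

P(m) = -m(m^4 - 5m^3 - 3m^2 - 3m - 1)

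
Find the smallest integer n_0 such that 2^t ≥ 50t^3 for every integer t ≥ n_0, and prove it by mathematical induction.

At t = 18: 262144 < 291600, so the inequality fails and n_0 ≥ 19. We prove 2^t ≥ 50t^3 for all t ≥ 19.
Base case (t = 19): 2^t = 524288 and 50t^3 = 342950, so 524288 ≥ 342950.
For the inductive step, assume it holds for an arbitrary i ≥ 19, so 2^i ≥ 50i^3.
Then 2^(i + 1) = 2·(2^i) ≥ 2·(50i^3).
Also, for i ≥ 19 we have 2·(50i^3) ≥ 50(i+1)^3, since 2 ≥ (1 + 1/i)^3 for all i ≥ 19.
Combining, 2^(i + 1) ≥ 50(i+1)^3.
By induction, the statement is established for all t ≥ 19.
Hence the smallest such n_0 is 19.

n_0 = 19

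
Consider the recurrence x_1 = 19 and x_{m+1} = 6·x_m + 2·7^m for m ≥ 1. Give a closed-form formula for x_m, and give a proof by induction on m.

Computing the first terms: x_1 = 19, x_2 = 128, x_3 = 866. This suggests x_m = 5·6^(m - 1) + 2·7^m.
When m = 1: the formula gives 19 = 19 = x_1.
Suppose the result is true for m = r, so x_r = 5·6^(r - 1) + 2·7^r.
Then x_{r+1} = 6·x_r + 2·7^r = 6·(5·6^(r - 1) + 2·7^r) + 2·7^r = 5·6^r + 2·7^(r + 1) = 5·6^((r+1) - 1) + 2·7^(r+1),
which is the claimed formula at m = r+1.
Hence, by induction on m, the claim holds for every m ≥ 1.

x_m = 5·6^(m - 1) + 2·7^m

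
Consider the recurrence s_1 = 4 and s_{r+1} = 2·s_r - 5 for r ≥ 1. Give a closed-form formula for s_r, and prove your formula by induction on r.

s_r = -2^(r - 1) + 5

Computing the first terms: s_1 = 4, s_2 = 3, s_3 = 1. This suggests s_r = -2^(r - 1) + 5.
When r = 1: the formula gives 4 = 4 = s_1.
Suppose the result is true for r = p, so s_p = -2^(p - 1) + 5.
Then s_{p+1} = 2·s_p - 5 = 2·(-2^(p - 1) + 5) - 5 = -2^p + 5 = -2^((p+1) - 1) + 5,
which is the claimed formula at r = p+1.
By induction, the statement is established for all r ≥ 1.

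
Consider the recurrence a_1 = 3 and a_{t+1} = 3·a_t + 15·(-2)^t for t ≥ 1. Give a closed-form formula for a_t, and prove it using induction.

a_t = -3(-2)^t - 3^t

Computing the first terms: a_1 = 3, a_2 = -21, a_3 = -3. This suggests a_t = -3(-2)^t - 3^t.
For the base case t = 1: the formula gives 3 = 3 = a_1.
Suppose the result is true for t = i, so a_i = -3(-2)^i - 3^i.
Then a_{i+1} = 3·a_i + 15·(-2)^i = 3·(-3(-2)^i - 3^i) + 15·(-2)^i = -3(-2)^(i + 1) - 3^(i + 1),
which is the claimed formula at t = i+1.
This completes the induction.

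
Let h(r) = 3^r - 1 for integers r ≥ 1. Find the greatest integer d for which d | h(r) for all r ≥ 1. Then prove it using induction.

Computing the first values: h(1) = 2 and h(2) = 8; gcd(2, 8) = 2, so d ≤ 2.
We prove 2 | 3^r - 1 for all r ≥ 1 by induction on r.
Base case (r = 1): h(1) = 2 = 2·(1), so 2 | h(1).
Inductive step: suppose the statement holds for some i ≥ 1, i.e. 2 | h(i). Then
3^{i+1} − 1^{i+1} = 3·3^i − 1·1^i = 3·(3^i − 1^i) + (2)·1^i. The first term is divisible by 2 by the inductive hypothesis, and the second term (2)·1^i is divisible by 2 since 2 | 2. Hence 2 | h(i+1).
This completes the induction.
Therefore the largest such d is 2.

d = 2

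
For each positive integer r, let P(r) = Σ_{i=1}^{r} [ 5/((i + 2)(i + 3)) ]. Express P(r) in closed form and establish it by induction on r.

We claim P(r) = 5r/(3(r + 3)) for all r ≥ 1.
Base step (r = 1): P(1) = 5/12, and the closed form gives 5/12. They agree.
Inductive step: assume the claim holds for r = i, so P(i) = 5i/(3(i + 3)).
Then P(i+1) = P(i) + (5/((i + 3)(i + 4))) = (5i/(3(i + 3))) + (5/((i + 3)(i + 4))).
Simplifying, P(i+1) = 5(i + 1)/(3(i + 4)) = 5(i+1)/(3((i+1) + 3)),
which is the closed form with r = i+1.
By the principle of mathematical induction, the result holds for all r ≥ 1.

P(r) = 5r/(3(r + 3))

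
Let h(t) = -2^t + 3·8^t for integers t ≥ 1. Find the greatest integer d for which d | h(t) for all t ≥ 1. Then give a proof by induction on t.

d = 2

Computing the first values: h(1) = 22 and h(2) = 188; gcd(22, 188) = 2, so d ≤ 2.
We prove 2 | -2^t + 3·8^t for all t ≥ 1 by induction on t.
Base step (t = 1): h(1) = 22 = 2·(11), so 2 | h(1).
Inductive step: assume the claim holds for t = m, i.e. 2 | h(m). Then
h(m+1) − 8·h(m) = (-2^(m+1) + 3·8^(m+1)) − 8·(-2^m + 3·8^m) = (-1)·2^m·(2 − 8) = (6)·2^m. Since 2 | h(m) by the inductive hypothesis, 2 | 8·h(m); and 2 | 6 since 6 = 2·3. Therefore 2 | h(m+1).
By induction, the statement is established for all t ≥ 1.
Therefore the largest such d is 2.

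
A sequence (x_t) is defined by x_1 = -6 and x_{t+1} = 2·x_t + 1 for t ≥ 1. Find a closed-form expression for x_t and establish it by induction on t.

x_t = -5·2^(t - 1) - 1

Computing the first terms: x_1 = -6, x_2 = -11, x_3 = -21. This suggests x_t = -5·2^(t - 1) - 1.
Base case (t = 1): the formula gives -6 = -6 = x_1.
For the inductive step, assume it holds for an arbitrary r ≥ 1, so x_r = -5·2^(r - 1) - 1.
Then x_{r+1} = 2·x_r + 1 = 2·(-5·2^(r - 1) - 1) + 1 = -5·2^r - 1 = -5·2^((r+1) - 1) - 1,
which is the claimed formula at t = r+1.
This completes the induction.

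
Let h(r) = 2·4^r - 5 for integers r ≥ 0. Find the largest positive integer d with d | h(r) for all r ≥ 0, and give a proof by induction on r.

d = 3

Computing the first values: h(0) = -3 and h(1) = 3; gcd(-3, 3) = 3, so d ≤ 3.
We prove 3 | 2·4^r - 5 for all r ≥ 0 by induction on r.
Base step (r = 0): h(0) = -3 = 3·(-1), so 3 | h(0).
Suppose the result is true for r = j, i.e. 3 | h(j). Then
h(j+1) = 2·4^(j+1) - 5 = 4·(2·4^j - 5) + 15 = 4·h(j) + 15. The first term is divisible by 3 by the inductive hypothesis, and 15 is divisible by 3. Hence 3 | h(j+1).
By induction, the statement is established for all r ≥ 0.
Therefore the largest such d is 3.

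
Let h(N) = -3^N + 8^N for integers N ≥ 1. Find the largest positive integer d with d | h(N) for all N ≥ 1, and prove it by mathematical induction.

Computing the first values: h(1) = 5 and h(2) = 55; gcd(5, 55) = 5, so d ≤ 5.
We prove 5 | -3^N + 8^N for all N ≥ 1 by induction on N.
When N = 1: h(1) = 5 = 5·(1), so 5 | h(1).
Inductive step: assume the claim holds for N = p, i.e. 5 | h(p). Then
8^{p+1} − 3^{p+1} = 8·8^p − 3·3^p = 8·(8^p − 3^p) + (5)·3^p. The first term is divisible by 5 by the inductive hypothesis, and the second term (5)·3^p is divisible by 5 since 5 | 5. Hence 5 | h(p+1).
By induction, the statement is established for all N ≥ 1.
Therefore the largest such d is 5.

d = 5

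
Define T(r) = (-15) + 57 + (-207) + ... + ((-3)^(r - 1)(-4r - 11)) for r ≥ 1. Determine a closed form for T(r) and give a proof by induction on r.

T(r) = (-3)^r(r + 3) - 3

We claim T(r) = (-3)^r(r + 3) - 3 for all r ≥ 1.
For the base case r = 1: T(1) = -15, and the closed form gives -15. They agree.
Inductive step: assume the claim holds for r = m, so T(m) = (-3)^m(m + 3) - 3.
Then T(m+1) = T(m) + ((-3)^m(-4m - 15)) = ((-3)^m(m + 3) - 3) + ((-3)^m(-4m - 15)).
Simplifying, T(m+1) = -3(-3)^m·m - 12(-3)^m - 3 = (-3)^(m+1)((m+1) + 3) - 3,
which is the closed form with r = m+1.
By induction, the statement is established for all r ≥ 1.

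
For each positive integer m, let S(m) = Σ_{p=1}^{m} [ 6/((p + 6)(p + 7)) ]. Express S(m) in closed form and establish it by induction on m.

We claim S(m) = 6m/(7(m + 7)) for all m ≥ 1.
For the base case m = 1: S(1) = 3/28, and the closed form gives 3/28. They agree.
Suppose the result is true for m = p, so S(p) = 6p/(7(p + 7)).
Then S(p+1) = S(p) + (6/((p + 7)(p + 8))) = (6p/(7(p + 7))) + (6/((p + 7)(p + 8))).
Simplifying, S(p+1) = 6(p + 1)/(7(p + 8)) = 6(p+1)/(7((p+1) + 7)),
which is the closed form with m = p+1.
This completes the induction.

S(m) = 6m/(7(m + 7))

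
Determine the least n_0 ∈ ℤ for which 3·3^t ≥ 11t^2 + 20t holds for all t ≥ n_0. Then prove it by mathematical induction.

At t = 4: 243 < 256, so the inequality fails and n_0 ≥ 5. We prove 3·3^t ≥ 11t^2 + 20t for all t ≥ 5.
Base step (t = 5): 3·3^t = 729 and 11t^2 + 20t = 375, so 729 ≥ 375.
Inductive step: assume the claim holds for t = p, so 3·3^p ≥ 11p^2 + 20p.
Then 3·3^(p + 1) = 3·(3·3^p) ≥ 3·(11p^2 + 20p).
Also, for p ≥ 5 we have 3·(11p^2 + 20p) ≥ 11(p+1)^2 + 20(p+1), since 3·(11p^2 + 20p) − (11(p+1)^2 + 20(p+1)) = 22p^2 + 18p - 31, which is nonnegative for all p ≥ 5.
Combining, 3·3^(p + 1) ≥ 11(p+1)^2 + 20(p+1).
By the principle of mathematical induction, the result holds for all t ≥ 5.
Hence the smallest such n_0 is 5.

n_0 = 5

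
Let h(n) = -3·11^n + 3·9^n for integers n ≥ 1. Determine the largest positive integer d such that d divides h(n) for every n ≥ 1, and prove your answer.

d = 6

Computing the first values: h(1) = -6 and h(2) = -120; gcd(-6, -120) = 6, so d ≤ 6.
We prove 6 | -3·11^n + 3·9^n for all n ≥ 1 by induction on n.
Base case (n = 1): h(1) = -6 = 6·(-1), so 6 | h(1).
Inductive step: assume the claim holds for n = m, i.e. 6 | h(m). Then
h(m+1) − 11·h(m) = (-3·11^(m+1) + 3·9^(m+1)) − 11·(-3·11^m + 3·9^m) = (3)·9^m·(9 − 11) = (-6)·9^m. Since 6 | h(m) by the inductive hypothesis, 6 | 11·h(m); and 6 | -6 since -6 = 6·-1. Therefore 6 | h(m+1).
By the principle of mathematical induction, the result holds for all n ≥ 1.
Therefore the largest such d is 6.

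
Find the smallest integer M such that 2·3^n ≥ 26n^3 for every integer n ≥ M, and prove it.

M = 9

At n = 8: 13122 < 13312, so the inequality fails and M ≥ 9. We prove 2·3^n ≥ 26n^3 for all n ≥ 9.
Base case (n = 9): 2·3^n = 39366 and 26n^3 = 18954, so 39366 ≥ 18954.
Inductive step: assume the claim holds for n = i, so 2·3^i ≥ 26i^3.
Then 2·3^(i + 1) = 3·(2·3^i) ≥ 3·(26i^3).
Also, for i ≥ 9 we have 3·(26i^3) ≥ 26(i+1)^3, since 3 ≥ (1 + 1/i)^3 for all i ≥ 9.
Combining, 2·3^(i + 1) ≥ 26(i+1)^3.
This completes the induction.
Hence the smallest such M is 9.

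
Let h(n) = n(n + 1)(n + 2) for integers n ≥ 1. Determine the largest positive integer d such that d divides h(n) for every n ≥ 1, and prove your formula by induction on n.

Computing the first values: h(1) = 6 and h(2) = 24; gcd(6, 24) = 6, so d ≤ 6.
We prove 6 | n(n + 1)(n + 2) for all n ≥ 1 by induction on n.
Base case (n = 1): h(1) = 6 = 6·(1), so 6 | h(1).
For the inductive step, assume it holds for an arbitrary k ≥ 1, i.e. 6 | h(k). Then
h(k+1) − h(k) = (k+1)·(k+2)·(k+3) − k·(k+1)·(k+2) = (k+1)·(k+2)·[(k+3) − k] = 3·(k+1)·(k+2). The product of 2 consecutive integers is divisible by (2)! = 2, so h(k+1) − h(k) is divisible by 3·2 = 6. By the inductive hypothesis 6 | h(k), hence 6 | h(k+1).
Hence, by induction on n, the claim holds for every n ≥ 1.
Therefore the largest such d is 6.

d = 6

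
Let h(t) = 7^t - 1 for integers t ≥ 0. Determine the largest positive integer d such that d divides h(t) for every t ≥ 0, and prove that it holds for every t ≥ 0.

Computing the first values: h(0) = 0 and h(1) = 6; gcd(0, 6) = 6, so d ≤ 6.
We prove 6 | 7^t - 1 for all t ≥ 0 by induction on t.
Base step (t = 0): h(0) = 0 = 6·(0), so 6 | h(0).
Inductive step: suppose the statement holds for some i ≥ 0, i.e. 6 | h(i). Then
h(i+1) = 7^(i+1) - 1 = 7·(7^i - 1) + 6 = 7·h(i) + 6. The first term is divisible by 6 by the inductive hypothesis, and 6 is divisible by 6. Hence 6 | h(i+1).
Hence, by induction on t, the claim holds for every t ≥ 0.
Therefore the largest such d is 6.

d = 6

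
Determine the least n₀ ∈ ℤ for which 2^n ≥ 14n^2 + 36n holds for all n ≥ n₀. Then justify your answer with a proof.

At n = 11: 2048 < 2090, so the inequality fails and n₀ ≥ 12. We prove 2^n ≥ 14n^2 + 36n for all n ≥ 12.
Base case (n = 12): 2^n = 4096 and 14n^2 + 36n = 2448, so 4096 ≥ 2448.
Inductive step: assume the claim holds for n = k, so 2^k ≥ 14k^2 + 36k.
Then 2^(k + 1) = 2·(2^k) ≥ 2·(14k^2 + 36k).
Also, for k ≥ 12 we have 2·(14k^2 + 36k) ≥ 14(k+1)^2 + 36(k+1), since 2·(14k^2 + 36k) − (14(k+1)^2 + 36(k+1)) = 14k^2 + 8k - 50, which is nonnegative for all k ≥ 12.
Combining, 2^(k + 1) ≥ 14(k+1)^2 + 36(k+1).
By induction, the statement is established for all n ≥ 12.
Hence the smallest such n₀ is 12.

n₀ = 12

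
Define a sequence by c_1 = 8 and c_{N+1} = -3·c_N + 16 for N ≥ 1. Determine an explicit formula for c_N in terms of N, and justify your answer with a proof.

c_N = 4(-3)^(N - 1) + 4

Computing the first terms: c_1 = 8, c_2 = -8, c_3 = 40. This suggests c_N = 4(-3)^(N - 1) + 4.
Base case (N = 1): the formula gives 8 = 8 = c_1.
Inductive step: assume the claim holds for N = p, so c_p = 4(-3)^(p - 1) + 4.
Then c_{p+1} = -3·c_p + 16 = -3·(4(-3)^(p - 1) + 4) + 16 = 4(-3)^p + 4 = 4(-3)^((p+1) - 1) + 4,
which is the claimed formula at N = p+1.
By the principle of mathematical induction, the result holds for all N ≥ 1.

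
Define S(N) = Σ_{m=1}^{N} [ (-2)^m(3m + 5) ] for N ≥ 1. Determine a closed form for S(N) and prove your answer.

We claim S(N) = 2(-2)^N(N + 2) - 4 for all N ≥ 1.
When N = 1: S(1) = -16, and the closed form gives -16. They agree.
For the inductive step, assume it holds for an arbitrary m ≥ 1, so S(m) = 2(-2)^m(m + 2) - 4.
Then S(m+1) = S(m) + ((-2)^(m + 1)(3m + 8)) = (2(-2)^m(m + 2) - 4) + ((-2)^(m + 1)(3m + 8)).
Simplifying, S(m+1) = -4(-2)^m·m - 12(-2)^m - 4 = 2(-2)^(m+1)((m+1) + 2) - 4,
which is the closed form with N = m+1.
By induction, the statement is established for all N ≥ 1.

S(N) = 2(-2)^N(N + 2) - 4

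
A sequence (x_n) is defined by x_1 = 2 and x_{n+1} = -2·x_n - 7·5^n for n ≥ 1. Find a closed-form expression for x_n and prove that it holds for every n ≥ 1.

x_n = 7(-2)^(n - 1) - 5^n

Computing the first terms: x_1 = 2, x_2 = -39, x_3 = -97. This suggests x_n = 7(-2)^(n - 1) - 5^n.
Base step (n = 1): the formula gives 2 = 2 = x_1.
For the inductive step, assume it holds for an arbitrary k ≥ 1, so x_k = 7(-2)^(k - 1) - 5^k.
Then x_{k+1} = -2·x_k - 7·5^k = -2·(7(-2)^(k - 1) - 5^k) - 7·5^k = 7(-2)^k - 5^(k + 1) = 7(-2)^((k+1) - 1) - 5^(k+1),
which is the claimed formula at n = k+1.
Hence, by induction on n, the claim holds for every n ≥ 1.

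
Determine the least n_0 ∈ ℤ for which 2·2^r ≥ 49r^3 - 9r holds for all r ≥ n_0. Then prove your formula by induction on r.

At r = 16: 131072 < 200560, so the inequality fails and n_0 ≥ 17. We prove 2·2^r ≥ 49r^3 - 9r for all r ≥ 17.
For the base case r = 17: 2·2^r = 262144 and 49r^3 - 9r = 240584, so 262144 ≥ 240584.
Suppose the result is true for r = j, so 2·2^j ≥ 49j^3 - 9j.
Then 2·2^(j + 1) = 2·(2·2^j) ≥ 2·(49j^3 - 9j).
Also, for j ≥ 17 we have 2·(49j^3 - 9j) ≥ 49(j+1)^3 - 9(j+1), since 2·(49j^3 - 9j) − (49(j+1)^3 - 9(j+1)) = 49j^3 - 147j^2 - 156j - 40, which is nonnegative for all j ≥ 17.
Combining, 2·2^(j + 1) ≥ 49(j+1)^3 - 9(j+1).
Hence, by induction on r, the claim holds for every r ≥ 17.
Hence the smallest such n_0 is 17.

n_0 = 17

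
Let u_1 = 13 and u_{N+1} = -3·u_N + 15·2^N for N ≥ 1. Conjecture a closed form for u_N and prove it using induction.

u_N = 7(-3)^(N - 1) + 3·2^N

Computing the first terms: u_1 = 13, u_2 = -9, u_3 = 87. This suggests u_N = 7(-3)^(N - 1) + 3·2^N.
When N = 1: the formula gives 13 = 13 = u_1.
For the inductive step, assume it holds for an arbitrary k ≥ 1, so u_k = 7(-3)^(k - 1) + 3·2^k.
Then u_{k+1} = -3·u_k + 15·2^k = -3·(7(-3)^(k - 1) + 3·2^k) + 15·2^k = 7(-3)^k + 3·2^(k + 1) = 7(-3)^((k+1) - 1) + 3·2^(k+1),
which is the claimed formula at N = k+1.
Hence, by induction on N, the claim holds for every N ≥ 1.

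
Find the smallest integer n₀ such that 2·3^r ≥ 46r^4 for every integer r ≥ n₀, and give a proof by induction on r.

n₀ = 12

At r = 11: 354294 < 673486, so the inequality fails and n₀ ≥ 12. We prove 2·3^r ≥ 46r^4 for all r ≥ 12.
When r = 12: 2·3^r = 1062882 and 46r^4 = 953856, so 1062882 ≥ 953856.
For the inductive step, assume it holds for an arbitrary i ≥ 12, so 2·3^i ≥ 46i^4.
Then 2·3^(i + 1) = 3·(2·3^i) ≥ 3·(46i^4).
Also, for i ≥ 12 we have 3·(46i^4) ≥ 46(i+1)^4, since 3 ≥ (1 + 1/i)^4 for all i ≥ 12.
Combining, 2·3^(i + 1) ≥ 46(i+1)^4.
By the principle of mathematical induction, the result holds for all r ≥ 12.
Hence the smallest such n₀ is 12.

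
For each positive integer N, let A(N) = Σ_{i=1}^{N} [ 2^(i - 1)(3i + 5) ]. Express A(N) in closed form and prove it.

We claim A(N) = 2^N(3N + 2) - 2 for all N ≥ 1.
Base case (N = 1): A(1) = 8, and the closed form gives 8. They agree.
Suppose the result is true for N = i, so A(i) = 2^i(3i + 2) - 2.
Then A(i+1) = A(i) + (2^i(3i + 8)) = (2^i(3i + 2) - 2) + (2^i(3i + 8)).
Simplifying, A(i+1) = 6·2^i·i + 10·2^i - 2 = 2^(i+1)(3(i+1) + 2) - 2,
which is the closed form with N = i+1.
By induction, the statement is established for all N ≥ 1.

A(N) = 2^N(3N + 2) - 2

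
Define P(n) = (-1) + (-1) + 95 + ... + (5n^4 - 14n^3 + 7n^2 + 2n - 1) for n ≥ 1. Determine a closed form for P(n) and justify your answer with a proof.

We claim P(n) = n(n^4 - n^3 - 3n^2 + n + 1) for all n ≥ 1.
Base case (n = 1): P(1) = -1, and the closed form gives -1. They agree.
For the inductive step, assume it holds for an arbitrary p ≥ 1, so P(p) = p(p^4 - p^3 - 3p^2 + p + 1).
Then P(p+1) = P(p) + (5p^4 + 6p^3 - 5p^2 - 6p - 1) = (p(p^4 - p^3 - 3p^2 + p + 1)) + (5p^4 + 6p^3 - 5p^2 - 6p - 1).
Simplifying, P(p+1) = (p + 1)(p^4 + 3p^3 - 4p - 1) = (p+1)((p+1)^4 - (p+1)^3 - 3(p+1)^2 + (p+1) + 1),
which is the closed form with n = p+1.
By induction, the statement is established for all n ≥ 1.

P(n) = n(n^4 - n^3 - 3n^2 + n + 1)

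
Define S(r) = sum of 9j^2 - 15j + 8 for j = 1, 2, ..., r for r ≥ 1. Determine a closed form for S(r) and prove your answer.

S(r) = r(3r^2 - 3r + 2)

We claim S(r) = r(3r^2 - 3r + 2) for all r ≥ 1.
Base case (r = 1): S(1) = 2, and the closed form gives 2. They agree.
Suppose the result is true for r = j, so S(j) = j(3j^2 - 3j + 2).
Then S(j+1) = S(j) + (9j^2 + 3j + 2) = (j(3j^2 - 3j + 2)) + (9j^2 + 3j + 2).
Simplifying, S(j+1) = (j + 1)(3j^2 + 3j + 2) = (j+1)(3(j+1)^2 - 3(j+1) + 2),
which is the closed form with r = j+1.
Hence, by induction on r, the claim holds for every r ≥ 1.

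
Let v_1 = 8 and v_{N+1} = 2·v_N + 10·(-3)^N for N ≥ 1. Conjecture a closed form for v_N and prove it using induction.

v_N = -2(-3)^N + 2^N

Computing the first terms: v_1 = 8, v_2 = -14, v_3 = 62. This suggests v_N = -2(-3)^N + 2^N.
For the base case N = 1: the formula gives 8 = 8 = v_1.
Suppose the result is true for N = k, so v_k = -2(-3)^k + 2^k.
Then v_{k+1} = 2·v_k + 10·(-3)^k = 2·(-2(-3)^k + 2^k) + 10·(-3)^k = -2(-3)^(k + 1) + 2^(k + 1),
which is the claimed formula at N = k+1.
This completes the induction.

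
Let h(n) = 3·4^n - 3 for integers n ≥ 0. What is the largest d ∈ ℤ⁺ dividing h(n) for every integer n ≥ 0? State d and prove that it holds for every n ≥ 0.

Computing the first values: h(0) = 0 and h(1) = 9; gcd(0, 9) = 9, so d ≤ 9.
We prove 9 | 3·4^n - 3 for all n ≥ 0 by induction on n.
Base case (n = 0): h(0) = 0 = 9·(0), so 9 | h(0).
Inductive step: assume the claim holds for n = p, i.e. 9 | h(p). Then
h(p+1) = 3·4^(p+1) - 3 = 4·(3·4^p - 3) + 9 = 4·h(p) + 9. The first term is divisible by 9 by the inductive hypothesis, and 9 is divisible by 9. Hence 9 | h(p+1).
By the principle of mathematical induction, the result holds for all n ≥ 0.
Therefore the largest such d is 9.

d = 9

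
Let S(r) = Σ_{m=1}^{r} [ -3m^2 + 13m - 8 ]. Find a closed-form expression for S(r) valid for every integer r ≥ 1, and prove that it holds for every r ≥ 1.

S(r) = -r(r^2 - 5r + 2)

We claim S(r) = -r(r^2 - 5r + 2) for all r ≥ 1.
Base case (r = 1): S(1) = 2, and the closed form gives 2. They agree.
Suppose the result is true for r = m, so S(m) = m(-m^2 + 5m - 2).
Then S(m+1) = S(m) + (-3m^2 + 7m + 2) = (m(-m^2 + 5m - 2)) + (-3m^2 + 7m + 2).
Simplifying, S(m+1) = -(m + 1)(m^2 - 3m - 2) = -(m+1)((m+1)^2 - 5(m+1) + 2),
which is the closed form with r = m+1.
By induction, the statement is established for all r ≥ 1.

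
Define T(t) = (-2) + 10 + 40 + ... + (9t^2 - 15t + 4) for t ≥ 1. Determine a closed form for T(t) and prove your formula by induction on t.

We claim T(t) = t(3t^2 - 3t - 2) for all t ≥ 1.
When t = 1: T(1) = -2, and the closed form gives -2. They agree.
Inductive step: suppose the statement holds for some i ≥ 1, so T(i) = i(3i^2 - 3i - 2).
Then T(i+1) = T(i) + (9i^2 + 3i - 2) = (i(3i^2 - 3i - 2)) + (9i^2 + 3i - 2).
Simplifying, T(i+1) = (i + 1)(3i^2 + 3i - 2) = (i+1)(3(i+1)^2 - 3(i+1) - 2),
which is the closed form with t = i+1.
By the principle of mathematical induction, the result holds for all t ≥ 1.

T(t) = t(3t^2 - 3t - 2)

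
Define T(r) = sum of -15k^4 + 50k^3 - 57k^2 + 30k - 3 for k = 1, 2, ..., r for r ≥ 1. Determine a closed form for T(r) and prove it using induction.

We claim T(r) = -r(3r^4 - 5r^3 - r^2 + r - 3) for all r ≥ 1.
Base case (r = 1): T(1) = 5, and the closed form gives 5. They agree.
For the inductive step, assume it holds for an arbitrary k ≥ 1, so T(k) = k(-3k^4 + 5k^3 + k^2 - k + 3).
Then T(k+1) = T(k) + (-15k^4 - 10k^3 + 3k^2 + 6k + 5) = (k(-3k^4 + 5k^3 + k^2 - k + 3)) + (-15k^4 - 10k^3 + 3k^2 + 6k + 5).
Simplifying, T(k+1) = -(k + 1)(3k^4 + 7k^3 + 2k^2 - 4k - 5) = -(k+1)(3(k+1)^4 - 5(k+1)^3 - (k+1)^2 + (k+1) - 3),
which is the closed form with r = k+1.
This completes the induction.

T(r) = -r(3r^4 - 5r^3 - r^2 + r - 3)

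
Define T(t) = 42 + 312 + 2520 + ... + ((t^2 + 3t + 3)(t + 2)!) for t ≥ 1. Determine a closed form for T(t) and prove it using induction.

T(t) = (t + 1)(t + 3)! - 6

We claim T(t) = (t + 1)(t + 3)! - 6 for all t ≥ 1.
Base step (t = 1): T(1) = 42, and the closed form gives 42. They agree.
Inductive step: suppose the statement holds for some i ≥ 1, so T(i) = (i + 1)(i + 3)! - 6.
Then T(i+1) = T(i) + ((i^2 + 5i + 7)(i + 3)!) = ((i + 1)(i + 3)! - 6) + ((i^2 + 5i + 7)(i + 3)!).
Simplifying, T(i+1) = ((i+1) + 1)((i+1) + 3)! - 6,
which is the closed form with t = i+1.
By the principle of mathematical induction, the result holds for all t ≥ 1.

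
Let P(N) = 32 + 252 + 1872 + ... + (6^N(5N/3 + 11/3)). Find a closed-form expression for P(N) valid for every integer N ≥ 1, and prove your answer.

We claim P(N) = 2·6^N(N + 2) - 4 for all N ≥ 1.
When N = 1: P(1) = 32, and the closed form gives 32. They agree.
For the inductive step, assume it holds for an arbitrary p ≥ 1, so P(p) = 2·6^p(p + 2) - 4.
Then P(p+1) = P(p) + (6^p(10p + 32)) = (2·6^p(p + 2) - 4) + (6^p(10p + 32)).
Simplifying, P(p+1) = 12·6^p·p + 36·6^p - 4 = 2·6^(p+1)((p+1) + 2) - 4,
which is the closed form with N = p+1.
Hence, by induction on N, the claim holds for every N ≥ 1.

P(N) = 2·6^N(N + 2) - 4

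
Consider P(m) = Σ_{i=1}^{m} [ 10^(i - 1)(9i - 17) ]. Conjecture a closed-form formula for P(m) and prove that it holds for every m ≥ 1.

P(m) = 10^m(m - 2) + 2

We claim P(m) = 10^m(m - 2) + 2 for all m ≥ 1.
When m = 1: P(1) = -8, and the closed form gives -8. They agree.
For the inductive step, assume it holds for an arbitrary i ≥ 1, so P(i) = 10^i(i - 2) + 2.
Then P(i+1) = P(i) + (10^i(9i - 8)) = (10^i(i - 2) + 2) + (10^i(9i - 8)).
Simplifying, P(i+1) = 10·10^i·i - 10·10^i + 2 = 10^(i+1)((i+1) - 2) + 2,
which is the closed form with m = i+1.
By induction, the statement is established for all m ≥ 1.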